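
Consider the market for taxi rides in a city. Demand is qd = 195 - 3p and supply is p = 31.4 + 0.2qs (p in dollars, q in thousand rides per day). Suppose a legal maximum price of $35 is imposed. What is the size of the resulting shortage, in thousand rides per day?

Rearranging supply gives qs = 5p - 157. Setting quantity demanded equal to quantity supplied, 195 - 3p = 5p - 157, gives p* = 44 and q* = 63.
Because the ceiling (35) lies below the market-clearing price, it is binding.
At p = 35: qd = 195 - 3·35 = 90 and qs = 5·35 - 157 = 18.
Shortage = qd - qs = 90 - 18 = 72.

72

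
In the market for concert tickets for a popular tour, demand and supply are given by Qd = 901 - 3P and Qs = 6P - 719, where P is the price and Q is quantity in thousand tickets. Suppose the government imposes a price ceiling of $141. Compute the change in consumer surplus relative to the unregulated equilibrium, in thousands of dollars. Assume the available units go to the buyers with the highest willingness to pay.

Without the control the market clears where 901 - 3P = 6P - 719, i.e. P* = 180 and Q* = 361.
The ceiling of 141 is below the equilibrium price 180, so it binds.
At P = 141: Qd = 901 - 3·141 = 478 and Qs = 6·141 - 719 = 127.
Consumer surplus without the control is ½ · (901/3 - 180) · 361 = 130321/6.
With the ceiling, 127 units are sold at 141 (assume they go to the highest-value buyers). The demand price at Q = 127 is 258, so CS = ½ · [(901/3 - 141) + (258 - 141)] · 127 = 105283/6.
Change in consumer surplus = 105283/6 - 130321/6 = -4173.

-4173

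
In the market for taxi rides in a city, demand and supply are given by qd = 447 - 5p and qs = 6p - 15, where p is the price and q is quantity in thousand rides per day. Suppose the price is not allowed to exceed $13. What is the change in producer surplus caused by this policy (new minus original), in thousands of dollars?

-4350

Setting quantity demanded equal to quantity supplied, 447 - 5p = 6p - 15, gives p* = 42 and q* = 237.
Since 13 < 42, the ceiling is binding.
At p = 13: qd = 447 - 5·13 = 382 and qs = 6·13 - 15 = 63.
Producer surplus without the control is ½ · (42 - 2.5) · 237 = 4680.75.
With the ceiling, producers sell 63 units at 13, so PS = ½ · (13 - 2.5) · 63 = 330.75.
Change in producer surplus = 330.75 - 4680.75 = -4350.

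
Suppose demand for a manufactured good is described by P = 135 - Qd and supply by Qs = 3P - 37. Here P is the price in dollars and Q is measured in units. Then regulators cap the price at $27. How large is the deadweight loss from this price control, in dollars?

1536

Rearranging demand gives Qd = 135 - P. In a free market, 135 - P = 3P - 37 gives the equilibrium P* = 43, Q* = 92.
The ceiling of 27 is below the equilibrium price 43, so it binds.
At P = 27: Qd = 135 - 27 = 108 and Qs = 3·27 - 37 = 44.
Quantity traded falls to 44. At Q = 44 the demand price is 135 - 44 = 91 and the supply price is (37 + 44)/3 = 27.
Deadweight loss = ½ · (91 - 27) · (92 - 44) = ½ · 64 · 48 = 1536.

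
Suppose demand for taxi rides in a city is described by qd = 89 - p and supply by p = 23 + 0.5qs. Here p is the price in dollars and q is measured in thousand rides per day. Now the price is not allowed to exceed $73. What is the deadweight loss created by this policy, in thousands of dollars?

Rearranging supply gives qs = 2p - 46. Setting quantity demanded equal to quantity supplied, 89 - p = 2p - 46, gives p* = 45 and q* = 44.
Since 73 is above p* = 45, the ceiling does not bind and the free-market outcome prevails.
Since the control does not bind, no trades are prevented and deadweight loss is zero.

0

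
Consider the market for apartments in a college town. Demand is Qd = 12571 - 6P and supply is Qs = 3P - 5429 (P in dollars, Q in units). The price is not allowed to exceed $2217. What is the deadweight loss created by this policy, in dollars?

Equilibrium: 12571 - 6P = 3P - 5429, so 18000 = 9P and P* = 2000, Q* = 571.
Since 2217 is above P* = 2000, the ceiling does not bind and the free-market outcome prevails.
Since the control does not bind, no trades are prevented and deadweight loss is zero.

0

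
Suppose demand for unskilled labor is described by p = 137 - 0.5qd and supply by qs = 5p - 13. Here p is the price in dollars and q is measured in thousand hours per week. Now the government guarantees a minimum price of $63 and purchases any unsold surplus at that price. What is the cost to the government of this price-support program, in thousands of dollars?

9702

Rearranging demand gives qd = 274 - 2p. Without the control the market clears where 274 - 2p = 5p - 13, i.e. p* = 41 and q* = 192.
Because the floor (63) lies above the market-clearing price, it is binding.
At p = 63: qd = 274 - 2·63 = 148 and qs = 5·63 - 13 = 302.
Surplus = qs - qd = 154.
Government expenditure = surplus × support price = 154 × 63 = 9702.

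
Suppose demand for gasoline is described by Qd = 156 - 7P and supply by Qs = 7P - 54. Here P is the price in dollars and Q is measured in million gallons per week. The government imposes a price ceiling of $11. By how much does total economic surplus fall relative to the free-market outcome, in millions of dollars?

112

Setting quantity demanded equal to quantity supplied, 156 - 7P = 7P - 54, gives P* = 15 and Q* = 51.
The ceiling of 11 is below the equilibrium price 15, so it binds.
At P = 11: Qd = 156 - 7·11 = 79 and Qs = 7·11 - 54 = 23.
Quantity traded falls to 23. At Q = 23 the demand price is (156 - 23)/7 = 19 and the supply price is (54 + 23)/7 = 11.
Deadweight loss = ½ · (19 - 11) · (51 - 23) = ½ · 8 · 28 = 112.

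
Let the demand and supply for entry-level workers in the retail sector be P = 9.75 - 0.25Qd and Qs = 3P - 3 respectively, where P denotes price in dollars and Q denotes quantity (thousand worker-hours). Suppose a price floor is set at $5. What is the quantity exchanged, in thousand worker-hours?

15

Rearranging demand gives Qd = 39 - 4P. In a free market, 39 - 4P = 3P - 3 gives the equilibrium P* = 6, Q* = 15.
Since 5 is below P* = 6, the floor does not bind and the free-market outcome prevails.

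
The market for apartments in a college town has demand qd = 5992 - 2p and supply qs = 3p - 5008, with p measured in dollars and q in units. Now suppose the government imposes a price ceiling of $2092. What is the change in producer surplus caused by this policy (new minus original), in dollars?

In a free market, 5992 - 2p = 3p - 5008 gives the equilibrium p* = 2200, q* = 1592.
Because the ceiling (2092) lies below the market-clearing price, it is binding.
At p = 2092: qd = 5992 - 2·2092 = 1808 and qs = 3·2092 - 5008 = 1268.
Producer surplus without the control is ½ · (2200 - 5008/3) · 1592 = 1267232/3.
With the ceiling, producers sell 1268 units at 2092, so PS = ½ · (2092 - 5008/3) · 1268 = 803912/3.
Change in producer surplus = 803912/3 - 1267232/3 = -154440.

-154440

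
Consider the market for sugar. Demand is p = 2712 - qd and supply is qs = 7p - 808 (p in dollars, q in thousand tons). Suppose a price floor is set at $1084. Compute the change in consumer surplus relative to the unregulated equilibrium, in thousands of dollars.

-1255800

Rearranging demand gives qd = 2712 - p. Without the control the market clears where 2712 - p = 7p - 808, i.e. p* = 440 and q* = 2272.
The floor of 1084 is above the equilibrium price 440, so it binds.
At p = 1084: qd = 2712 - 1084 = 1628 and qs = 7·1084 - 808 = 6780.
Consumer surplus without the control is ½ · (2712 - 440) · 2272 = 2580992.
With the floor, consumers buy 1628 units at 1084, so CS = ½ · (2712 - 1084) · 1628 = 1325192.
Change in consumer surplus = 1325192 - 2580992 = -1255800.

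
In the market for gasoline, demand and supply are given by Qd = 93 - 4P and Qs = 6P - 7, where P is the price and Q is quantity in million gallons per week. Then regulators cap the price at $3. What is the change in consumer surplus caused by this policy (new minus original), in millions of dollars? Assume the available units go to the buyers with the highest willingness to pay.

-143.5

Setting quantity demanded equal to quantity supplied, 93 - 4P = 6P - 7, gives P* = 10 and Q* = 53.
The ceiling of 3 is below the equilibrium price 10, so it binds.
At P = 3: Qd = 93 - 4·3 = 81 and Qs = 6·3 - 7 = 11.
Consumer surplus without the control is ½ · (23.25 - 10) · 53 = 351.125.
With the ceiling, 11 units are sold at 3 (assume they go to the highest-value buyers). The demand price at Q = 11 is 20.5, so CS = ½ · [(23.25 - 3) + (20.5 - 3)] · 11 = 207.625.
Change in consumer surplus = 207.625 - 351.125 = -143.5.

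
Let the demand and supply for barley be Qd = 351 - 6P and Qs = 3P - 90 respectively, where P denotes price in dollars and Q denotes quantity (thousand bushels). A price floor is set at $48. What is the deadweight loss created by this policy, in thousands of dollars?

Setting quantity demanded equal to quantity supplied, 351 - 6P = 3P - 90, gives P* = 49 and Q* = 57.
Since 48 is below P* = 49, the floor does not bind and the free-market outcome prevails.
Since the control does not bind, no trades are prevented and deadweight loss is zero.

0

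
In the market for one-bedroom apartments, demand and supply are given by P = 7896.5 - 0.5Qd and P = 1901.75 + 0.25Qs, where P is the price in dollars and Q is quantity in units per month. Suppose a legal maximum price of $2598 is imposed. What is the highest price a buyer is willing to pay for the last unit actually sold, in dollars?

6504

Rearranging demand gives Qd = 15793 - 2P; rearranging supply gives Qs = 4P - 7607. Equilibrium: 15793 - 2P = 4P - 7607, so 23400 = 6P and P* = 3900, Q* = 7993.
Because the ceiling (2598) lies below the market-clearing price, it is binding.
At P = 2598: Qd = 15793 - 2·2598 = 10597 and Qs = 4·2598 - 7607 = 2785.
Only 2785 units reach the market. On the demand curve, the marginal buyer's willingness to pay at Q = 2785 is (15793 - 2785)/2 = 6504.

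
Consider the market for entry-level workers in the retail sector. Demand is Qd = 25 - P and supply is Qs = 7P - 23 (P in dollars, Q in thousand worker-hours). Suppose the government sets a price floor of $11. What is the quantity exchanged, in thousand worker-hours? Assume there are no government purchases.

In a free market, 25 - P = 7P - 23 gives the equilibrium P* = 6, Q* = 19.
Because the floor (11) lies above the market-clearing price, it is binding.
At P = 11: Qd = 25 - 11 = 14 and Qs = 7·11 - 23 = 54.
The quantity actually transacted is the short side, demand: 14.

14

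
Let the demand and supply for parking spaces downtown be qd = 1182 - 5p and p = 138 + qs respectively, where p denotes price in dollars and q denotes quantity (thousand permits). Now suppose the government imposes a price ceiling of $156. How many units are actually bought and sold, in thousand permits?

18

Rearranging supply gives qs = p - 138. Equilibrium: 1182 - 5p = p - 138, so 1320 = 6p and p* = 220, q* = 82.
Since 156 < 220, the ceiling is binding.
At p = 156: qd = 1182 - 5·156 = 402 and qs = 156 - 138 = 18.
The quantity actually transacted is the short side, supply: 18.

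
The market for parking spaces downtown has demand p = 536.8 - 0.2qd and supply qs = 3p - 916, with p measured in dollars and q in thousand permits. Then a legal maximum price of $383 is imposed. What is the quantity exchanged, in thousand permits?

233

Rearranging demand gives qd = 2684 - 5p. Setting quantity demanded equal to quantity supplied, 2684 - 5p = 3p - 916, gives p* = 450 and q* = 434.
Since 383 < 450, the ceiling is binding.
At p = 383: qd = 2684 - 5·383 = 769 and qs = 3·383 - 916 = 233.
The quantity actually transacted is the short side, supply: 233.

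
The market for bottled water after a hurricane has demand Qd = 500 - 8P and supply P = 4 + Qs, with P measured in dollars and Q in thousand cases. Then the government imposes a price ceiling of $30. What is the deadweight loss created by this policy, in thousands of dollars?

380.25

Rearranging supply gives Qs = P - 4. Setting quantity demanded equal to quantity supplied, 500 - 8P = P - 4, gives P* = 56 and Q* = 52.
Because the ceiling (30) lies below the market-clearing price, it is binding.
At P = 30: Qd = 500 - 8·30 = 260 and Qs = 30 - 4 = 26.
Quantity traded falls to 26. At Q = 26 the demand price is (500 - 26)/8 = 59.25 and the supply price is 4 + 26 = 30.
Deadweight loss = ½ · (59.25 - 30) · (52 - 26) = ½ · 29.25 · 26 = 380.25.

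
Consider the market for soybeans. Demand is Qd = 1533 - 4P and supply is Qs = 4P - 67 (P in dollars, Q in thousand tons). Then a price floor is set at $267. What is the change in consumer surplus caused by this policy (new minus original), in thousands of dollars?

-40133

Setting quantity demanded equal to quantity supplied, 1533 - 4P = 4P - 67, gives P* = 200 and Q* = 733.
Because the floor (267) lies above the market-clearing price, it is binding.
At P = 267: Qd = 1533 - 4·267 = 465 and Qs = 4·267 - 67 = 1001.
Consumer surplus without the control is ½ · (383.25 - 200) · 733 = 67161.125.
With the floor, consumers buy 465 units at 267, so CS = ½ · (383.25 - 267) · 465 = 27028.125.
Change in consumer surplus = 27028.125 - 67161.125 = -40133.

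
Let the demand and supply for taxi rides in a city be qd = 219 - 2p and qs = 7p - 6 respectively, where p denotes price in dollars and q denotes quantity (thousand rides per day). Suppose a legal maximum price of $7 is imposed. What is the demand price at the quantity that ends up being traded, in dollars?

88

Without the control the market clears where 219 - 2p = 7p - 6, i.e. p* = 25 and q* = 169.
Since 7 < 25, the ceiling is binding.
At p = 7: qd = 219 - 2·7 = 205 and qs = 7·7 - 6 = 43.
Only 43 units reach the market. On the demand curve, the marginal buyer's willingness to pay at q = 43 is (219 - 43)/2 = 88.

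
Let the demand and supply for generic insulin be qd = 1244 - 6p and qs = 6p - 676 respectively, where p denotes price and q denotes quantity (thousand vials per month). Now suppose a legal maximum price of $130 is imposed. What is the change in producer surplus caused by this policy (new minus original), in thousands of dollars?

In a free market, 1244 - 6p = 6p - 676 gives the equilibrium p* = 160, q* = 284.
Since 130 < 160, the ceiling is binding.
At p = 130: qd = 1244 - 6·130 = 464 and qs = 6·130 - 676 = 104.
Producer surplus without the control is ½ · (160 - 338/3) · 284 = 20164/3.
With the ceiling, producers sell 104 units at 130, so PS = ½ · (130 - 338/3) · 104 = 2704/3.
Change in producer surplus = 2704/3 - 20164/3 = -5820.

-5820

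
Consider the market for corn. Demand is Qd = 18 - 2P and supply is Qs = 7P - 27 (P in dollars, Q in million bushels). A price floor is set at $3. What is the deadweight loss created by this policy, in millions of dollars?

0

Without the control the market clears where 18 - 2P = 7P - 27, i.e. P* = 5 and Q* = 8.
The floor of 3 is below the equilibrium price 5, so it is not binding; the market clears at P* = 5, Q* = 8.
Since the control does not bind, no trades are prevented and deadweight loss is zero.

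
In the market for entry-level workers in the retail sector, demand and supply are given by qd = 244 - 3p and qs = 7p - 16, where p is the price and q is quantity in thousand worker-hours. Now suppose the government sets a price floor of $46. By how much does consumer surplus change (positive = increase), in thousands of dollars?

Without the control the market clears where 244 - 3p = 7p - 16, i.e. p* = 26 and q* = 166.
Because the floor (46) lies above the market-clearing price, it is binding.
At p = 46: qd = 244 - 3·46 = 106 and qs = 7·46 - 16 = 306.
Consumer surplus without the control is ½ · (244/3 - 26) · 166 = 13778/3.
With the floor, consumers buy 106 units at 46, so CS = ½ · (244/3 - 46) · 106 = 5618/3.
Change in consumer surplus = 5618/3 - 13778/3 = -2720.

-2720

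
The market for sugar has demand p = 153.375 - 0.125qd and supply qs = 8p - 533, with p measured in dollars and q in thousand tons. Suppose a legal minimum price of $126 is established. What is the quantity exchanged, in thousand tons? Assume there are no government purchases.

219

Rearranging demand gives qd = 1227 - 8p. Without the control the market clears where 1227 - 8p = 8p - 533, i.e. p* = 110 and q* = 347.
Since 126 > 110, the floor is binding.
At p = 126: qd = 1227 - 8·126 = 219 and qs = 8·126 - 533 = 475.
The quantity actually transacted is the short side, demand: 219.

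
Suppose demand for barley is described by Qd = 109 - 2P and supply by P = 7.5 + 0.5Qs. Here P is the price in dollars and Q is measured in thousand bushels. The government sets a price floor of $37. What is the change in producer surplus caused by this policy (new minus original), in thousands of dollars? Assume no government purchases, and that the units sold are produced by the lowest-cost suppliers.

Rearranging supply gives Qs = 2P - 15. Setting quantity demanded equal to quantity supplied, 109 - 2P = 2P - 15, gives P* = 31 and Q* = 47.
Because the floor (37) lies above the market-clearing price, it is binding.
At P = 37: Qd = 109 - 2·37 = 35 and Qs = 2·37 - 15 = 59.
Producer surplus without the control is ½ · (31 - 7.5) · 47 = 552.25.
With the floor, 35 units are sold at 37. The supply price at Q = 35 is 25, so PS = ½ · [(37 - 7.5) + (37 - 25)] · 35 = 726.25.
Change in producer surplus = 726.25 - 552.25 = 174.

174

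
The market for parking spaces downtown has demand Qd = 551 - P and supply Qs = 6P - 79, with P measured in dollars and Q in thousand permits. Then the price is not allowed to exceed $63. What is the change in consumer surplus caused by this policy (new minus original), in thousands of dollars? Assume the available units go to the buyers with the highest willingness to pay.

-5049

In a free market, 551 - P = 6P - 79 gives the equilibrium P* = 90, Q* = 461.
Since 63 < 90, the ceiling is binding.
At P = 63: Qd = 551 - 63 = 488 and Qs = 6·63 - 79 = 299.
Consumer surplus without the control is ½ · (551 - 90) · 461 = 106260.5.
With the ceiling, 299 units are sold at 63 (assume they go to the highest-value buyers). The demand price at Q = 299 is 252, so CS = ½ · [(551 - 63) + (252 - 63)] · 299 = 101211.5.
Change in consumer surplus = 101211.5 - 106260.5 = -5049.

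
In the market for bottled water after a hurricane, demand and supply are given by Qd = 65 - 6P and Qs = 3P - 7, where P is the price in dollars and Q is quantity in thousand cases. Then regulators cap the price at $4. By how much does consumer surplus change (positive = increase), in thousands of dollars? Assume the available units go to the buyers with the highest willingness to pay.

8

Equilibrium: 65 - 6P = 3P - 7, so 72 = 9P and P* = 8, Q* = 17.
Because the ceiling (4) lies below the market-clearing price, it is binding.
At P = 4: Qd = 65 - 6·4 = 41 and Qs = 3·4 - 7 = 5.
Consumer surplus without the control is ½ · (65/6 - 8) · 17 = 289/12.
With the ceiling, 5 units are sold at 4 (assume they go to the highest-value buyers). The demand price at Q = 5 is 10, so CS = ½ · [(65/6 - 4) + (10 - 4)] · 5 = 385/12.
Change in consumer surplus = 385/12 - 289/12 = 8.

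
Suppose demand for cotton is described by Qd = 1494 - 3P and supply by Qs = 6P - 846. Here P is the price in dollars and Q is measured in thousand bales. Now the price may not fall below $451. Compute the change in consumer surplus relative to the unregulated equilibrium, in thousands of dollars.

-81652.5

Setting quantity demanded equal to quantity supplied, 1494 - 3P = 6P - 846, gives P* = 260 and Q* = 714.
The floor of 451 is above the equilibrium price 260, so it binds.
At P = 451: Qd = 1494 - 3·451 = 141 and Qs = 6·451 - 846 = 1860.
Consumer surplus without the control is ½ · (498 - 260) · 714 = 84966.
With the floor, consumers buy 141 units at 451, so CS = ½ · (498 - 451) · 141 = 3313.5.
Change in consumer surplus = 3313.5 - 84966 = -81652.5.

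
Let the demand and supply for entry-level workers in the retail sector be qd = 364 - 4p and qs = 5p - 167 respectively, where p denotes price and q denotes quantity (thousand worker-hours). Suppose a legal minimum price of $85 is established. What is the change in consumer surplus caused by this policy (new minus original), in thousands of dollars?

-1976

Setting quantity demanded equal to quantity supplied, 364 - 4p = 5p - 167, gives p* = 59 and q* = 128.
Because the floor (85) lies above the market-clearing price, it is binding.
At p = 85: qd = 364 - 4·85 = 24 and qs = 5·85 - 167 = 258.
Consumer surplus without the control is ½ · (91 - 59) · 128 = 2048.
With the floor, consumers buy 24 units at 85, so CS = ½ · (91 - 85) · 24 = 72.
Change in consumer surplus = 72 - 2048 = -1976.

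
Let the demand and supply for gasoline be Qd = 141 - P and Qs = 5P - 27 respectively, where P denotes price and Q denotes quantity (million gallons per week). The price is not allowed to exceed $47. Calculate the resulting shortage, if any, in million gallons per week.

0

Setting quantity demanded equal to quantity supplied, 141 - P = 5P - 27, gives P* = 28 and Q* = 113.
The ceiling of 47 is above the equilibrium price 28, so it is not binding; the market clears at P* = 28, Q* = 113.
Since the control does not bind, there is no shortage.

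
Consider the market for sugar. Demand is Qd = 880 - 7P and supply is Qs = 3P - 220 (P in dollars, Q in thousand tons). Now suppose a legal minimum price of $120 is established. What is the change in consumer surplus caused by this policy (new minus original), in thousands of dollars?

-750

Without the control the market clears where 880 - 7P = 3P - 220, i.e. P* = 110 and Q* = 110.
Because the floor (120) lies above the market-clearing price, it is binding.
At P = 120: Qd = 880 - 7·120 = 40 and Qs = 3·120 - 220 = 140.
Consumer surplus without the control is ½ · (880/7 - 110) · 110 = 6050/7.
With the floor, consumers buy 40 units at 120, so CS = ½ · (880/7 - 120) · 40 = 800/7.
Change in consumer surplus = 800/7 - 6050/7 = -750.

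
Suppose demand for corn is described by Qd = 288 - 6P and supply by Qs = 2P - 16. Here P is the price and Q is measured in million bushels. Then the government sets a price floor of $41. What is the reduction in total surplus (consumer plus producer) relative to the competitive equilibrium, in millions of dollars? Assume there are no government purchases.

In a free market, 288 - 6P = 2P - 16 gives the equilibrium P* = 38, Q* = 60.
Because the floor (41) lies above the market-clearing price, it is binding.
At P = 41: Qd = 288 - 6·41 = 42 and Qs = 2·41 - 16 = 66.
Quantity traded falls to 42. At Q = 42 the demand price is (288 - 42)/6 = 41 and the supply price is (16 + 42)/2 = 29.
Deadweight loss = ½ · (41 - 29) · (60 - 42) = ½ · 12 · 18 = 108.

108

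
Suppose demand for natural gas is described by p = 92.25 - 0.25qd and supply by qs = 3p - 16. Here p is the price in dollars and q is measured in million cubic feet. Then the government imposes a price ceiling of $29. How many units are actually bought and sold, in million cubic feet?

Rearranging demand gives qd = 369 - 4p. Setting quantity demanded equal to quantity supplied, 369 - 4p = 3p - 16, gives p* = 55 and q* = 149.
Since 29 < 55, the ceiling is binding.
At p = 29: qd = 369 - 4·29 = 253 and qs = 3·29 - 16 = 71.
The quantity actually transacted is the short side, supply: 71.

71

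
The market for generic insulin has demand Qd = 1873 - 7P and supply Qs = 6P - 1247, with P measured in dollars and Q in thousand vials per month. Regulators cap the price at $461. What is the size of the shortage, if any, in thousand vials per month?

0

Without the control the market clears where 1873 - 7P = 6P - 1247, i.e. P* = 240 and Q* = 193.
The ceiling of 461 is above the equilibrium price 240, so it is not binding; the market clears at P* = 240, Q* = 193.
Since the control does not bind, there is no shortage.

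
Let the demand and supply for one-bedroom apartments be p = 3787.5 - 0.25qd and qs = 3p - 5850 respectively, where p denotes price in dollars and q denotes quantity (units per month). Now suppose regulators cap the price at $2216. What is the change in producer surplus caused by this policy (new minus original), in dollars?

-1547616

Rearranging demand gives qd = 15150 - 4p. Equilibrium: 15150 - 4p = 3p - 5850, so 21000 = 7p and p* = 3000, q* = 3150.
Because the ceiling (2216) lies below the market-clearing price, it is binding.
At p = 2216: qd = 15150 - 4·2216 = 6286 and qs = 3·2216 - 5850 = 798.
Producer surplus without the control is ½ · (3000 - 1950) · 3150 = 1653750.
With the ceiling, producers sell 798 units at 2216, so PS = ½ · (2216 - 1950) · 798 = 106134.
Change in producer surplus = 106134 - 1653750 = -1547616.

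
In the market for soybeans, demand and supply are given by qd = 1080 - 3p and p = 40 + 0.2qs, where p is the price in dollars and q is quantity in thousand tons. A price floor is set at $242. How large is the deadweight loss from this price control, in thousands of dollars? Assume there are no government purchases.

16137.6

Rearranging supply gives qs = 5p - 200. Equilibrium: 1080 - 3p = 5p - 200, so 1280 = 8p and p* = 160, q* = 600.
Since 242 > 160, the floor is binding.
At p = 242: qd = 1080 - 3·242 = 354 and qs = 5·242 - 200 = 1010.
Quantity traded falls to 354. At q = 354 the demand price is (1080 - 354)/3 = 242 and the supply price is (200 + 354)/5 = 110.8.
Deadweight loss = ½ · (242 - 110.8) · (600 - 354) = ½ · 131.2 · 246 = 16137.6.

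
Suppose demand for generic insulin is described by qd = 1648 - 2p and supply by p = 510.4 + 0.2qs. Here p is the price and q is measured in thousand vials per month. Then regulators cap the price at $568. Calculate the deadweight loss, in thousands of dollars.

8960

Rearranging supply gives qs = 5p - 2552. In a free market, 1648 - 2p = 5p - 2552 gives the equilibrium p* = 600, q* = 448.
Because the ceiling (568) lies below the market-clearing price, it is binding.
At p = 568: qd = 1648 - 2·568 = 512 and qs = 5·568 - 2552 = 288.
Quantity traded falls to 288. At q = 288 the demand price is (1648 - 288)/2 = 680 and the supply price is (2552 + 288)/5 = 568.
Deadweight loss = ½ · (680 - 568) · (448 - 288) = ½ · 112 · 160 = 8960.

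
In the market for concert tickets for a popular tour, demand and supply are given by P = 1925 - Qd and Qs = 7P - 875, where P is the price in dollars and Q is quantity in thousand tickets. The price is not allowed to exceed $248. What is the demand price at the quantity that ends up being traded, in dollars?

1064

Rearranging demand gives Qd = 1925 - P. In a free market, 1925 - P = 7P - 875 gives the equilibrium P* = 350, Q* = 1575.
Since 248 < 350, the ceiling is binding.
At P = 248: Qd = 1925 - 248 = 1677 and Qs = 7·248 - 875 = 861.
Only 861 units reach the market. On the demand curve, the marginal buyer's willingness to pay at Q = 861 is (1925 - 861) = 1064.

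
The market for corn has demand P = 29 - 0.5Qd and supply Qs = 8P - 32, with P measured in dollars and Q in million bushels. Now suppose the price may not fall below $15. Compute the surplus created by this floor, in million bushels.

Rearranging demand gives Qd = 58 - 2P. Equilibrium: 58 - 2P = 8P - 32, so 90 = 10P and P* = 9, Q* = 40.
The floor of 15 is above the equilibrium price 9, so it binds.
At P = 15: Qd = 58 - 2·15 = 28 and Qs = 8·15 - 32 = 88.
Surplus = Qs - Qd = 88 - 28 = 60.

60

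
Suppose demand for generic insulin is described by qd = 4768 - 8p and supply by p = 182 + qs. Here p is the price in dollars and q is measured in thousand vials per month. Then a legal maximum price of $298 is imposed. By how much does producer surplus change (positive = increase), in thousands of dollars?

-60984

Rearranging supply gives qs = p - 182. In a free market, 4768 - 8p = p - 182 gives the equilibrium p* = 550, q* = 368.
Because the ceiling (298) lies below the market-clearing price, it is binding.
At p = 298: qd = 4768 - 8·298 = 2384 and qs = 298 - 182 = 116.
Producer surplus without the control is ½ · (550 - 182) · 368 = 67712.
With the ceiling, producers sell 116 units at 298, so PS = ½ · (298 - 182) · 116 = 6728.
Change in producer surplus = 6728 - 67712 = -60984.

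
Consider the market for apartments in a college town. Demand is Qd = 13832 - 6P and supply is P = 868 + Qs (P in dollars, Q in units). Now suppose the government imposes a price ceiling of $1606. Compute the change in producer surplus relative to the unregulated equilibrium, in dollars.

Rearranging supply gives Qs = P - 868. Setting quantity demanded equal to quantity supplied, 13832 - 6P = P - 868, gives P* = 2100 and Q* = 1232.
Because the ceiling (1606) lies below the market-clearing price, it is binding.
At P = 1606: Qd = 13832 - 6·1606 = 4196 and Qs = 1606 - 868 = 738.
Producer surplus without the control is ½ · (2100 - 868) · 1232 = 758912.
With the ceiling, producers sell 738 units at 1606, so PS = ½ · (1606 - 868) · 738 = 272322.
Change in producer surplus = 272322 - 758912 = -486590.

-486590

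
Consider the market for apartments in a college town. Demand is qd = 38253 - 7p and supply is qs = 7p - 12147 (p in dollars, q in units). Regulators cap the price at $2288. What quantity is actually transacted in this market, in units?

3869

In a free market, 38253 - 7p = 7p - 12147 gives the equilibrium p* = 3600, q* = 13053.
Because the ceiling (2288) lies below the market-clearing price, it is binding.
At p = 2288: qd = 38253 - 7·2288 = 22237 and qs = 7·2288 - 12147 = 3869.
The quantity actually transacted is the short side, supply: 3869.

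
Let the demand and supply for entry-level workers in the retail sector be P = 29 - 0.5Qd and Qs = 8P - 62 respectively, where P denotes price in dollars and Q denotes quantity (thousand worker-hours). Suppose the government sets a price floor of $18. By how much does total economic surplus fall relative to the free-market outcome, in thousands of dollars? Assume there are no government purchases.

45

Rearranging demand gives Qd = 58 - 2P. Without the control the market clears where 58 - 2P = 8P - 62, i.e. P* = 12 and Q* = 34.
The floor of 18 is above the equilibrium price 12, so it binds.
At P = 18: Qd = 58 - 2·18 = 22 and Qs = 8·18 - 62 = 82.
Quantity traded falls to 22. At Q = 22 the demand price is (58 - 22)/2 = 18 and the supply price is (62 + 22)/8 = 10.5.
Deadweight loss = ½ · (18 - 10.5) · (34 - 22) = ½ · 7.5 · 12 = 45.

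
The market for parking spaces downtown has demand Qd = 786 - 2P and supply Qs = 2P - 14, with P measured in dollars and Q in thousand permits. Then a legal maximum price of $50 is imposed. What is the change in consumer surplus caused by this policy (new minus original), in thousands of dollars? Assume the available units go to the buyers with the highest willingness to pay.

-9600

In a free market, 786 - 2P = 2P - 14 gives the equilibrium P* = 200, Q* = 386.
Since 50 < 200, the ceiling is binding.
At P = 50: Qd = 786 - 2·50 = 686 and Qs = 2·50 - 14 = 86.
Consumer surplus without the control is ½ · (393 - 200) · 386 = 37249.
With the ceiling, 86 units are sold at 50 (assume they go to the highest-value buyers). The demand price at Q = 86 is 350, so CS = ½ · [(393 - 50) + (350 - 50)] · 86 = 27649.
Change in consumer surplus = 27649 - 37249 = -9600.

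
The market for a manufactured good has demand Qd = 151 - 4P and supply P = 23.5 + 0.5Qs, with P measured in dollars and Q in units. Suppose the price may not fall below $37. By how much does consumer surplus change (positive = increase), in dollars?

Rearranging supply gives Qs = 2P - 47. Setting quantity demanded equal to quantity supplied, 151 - 4P = 2P - 47, gives P* = 33 and Q* = 19.
Since 37 > 33, the floor is binding.
At P = 37: Qd = 151 - 4·37 = 3 and Qs = 2·37 - 47 = 27.
Consumer surplus without the control is ½ · (37.75 - 33) · 19 = 45.125.
With the floor, consumers buy 3 units at 37, so CS = ½ · (37.75 - 37) · 3 = 1.125.
Change in consumer surplus = 1.125 - 45.125 = -44.

-44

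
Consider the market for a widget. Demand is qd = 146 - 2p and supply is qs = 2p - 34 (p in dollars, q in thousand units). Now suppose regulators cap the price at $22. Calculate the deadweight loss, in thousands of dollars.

1058

Without the control the market clears where 146 - 2p = 2p - 34, i.e. p* = 45 and q* = 56.
Because the ceiling (22) lies below the market-clearing price, it is binding.
At p = 22: qd = 146 - 2·22 = 102 and qs = 2·22 - 34 = 10.
Quantity traded falls to 10. At q = 10 the demand price is (146 - 10)/2 = 68 and the supply price is (34 + 10)/2 = 22.
Deadweight loss = ½ · (68 - 22) · (56 - 10) = ½ · 46 · 46 = 1058.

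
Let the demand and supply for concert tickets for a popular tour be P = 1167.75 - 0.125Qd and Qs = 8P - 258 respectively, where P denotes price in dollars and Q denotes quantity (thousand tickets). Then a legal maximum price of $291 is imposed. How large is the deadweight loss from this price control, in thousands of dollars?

763848

Rearranging demand gives Qd = 9342 - 8P. Equilibrium: 9342 - 8P = 8P - 258, so 9600 = 16P and P* = 600, Q* = 4542.
Because the ceiling (291) lies below the market-clearing price, it is binding.
At P = 291: Qd = 9342 - 8·291 = 7014 and Qs = 8·291 - 258 = 2070.
Quantity traded falls to 2070. At Q = 2070 the demand price is (9342 - 2070)/8 = 909 and the supply price is (258 + 2070)/8 = 291.
Deadweight loss = ½ · (909 - 291) · (4542 - 2070) = ½ · 618 · 2472 = 763848.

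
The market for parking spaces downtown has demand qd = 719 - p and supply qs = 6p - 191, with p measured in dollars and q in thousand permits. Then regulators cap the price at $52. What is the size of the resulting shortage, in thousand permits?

546

Setting quantity demanded equal to quantity supplied, 719 - p = 6p - 191, gives p* = 130 and q* = 589.
Because the ceiling (52) lies below the market-clearing price, it is binding.
At p = 52: qd = 719 - 52 = 667 and qs = 6·52 - 191 = 121.
Shortage = qd - qs = 667 - 121 = 546.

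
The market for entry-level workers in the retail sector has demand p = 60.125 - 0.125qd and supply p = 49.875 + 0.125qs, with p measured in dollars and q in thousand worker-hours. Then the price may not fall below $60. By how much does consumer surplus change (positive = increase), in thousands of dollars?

-105

Rearranging demand gives qd = 481 - 8p; rearranging supply gives qs = 8p - 399. In a free market, 481 - 8p = 8p - 399 gives the equilibrium p* = 55, q* = 41.
Since 60 > 55, the floor is binding.
At p = 60: qd = 481 - 8·60 = 1 and qs = 8·60 - 399 = 81.
Consumer surplus without the control is ½ · (60.125 - 55) · 41 = 105.0625.
With the floor, consumers buy 1 units at 60, so CS = ½ · (60.125 - 60) · 1 = 0.0625.
Change in consumer surplus = 0.0625 - 105.0625 = -105.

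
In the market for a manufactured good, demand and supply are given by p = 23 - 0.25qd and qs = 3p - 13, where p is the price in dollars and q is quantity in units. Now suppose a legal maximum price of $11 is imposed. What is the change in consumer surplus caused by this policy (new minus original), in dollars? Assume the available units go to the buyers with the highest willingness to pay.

62

Rearranging demand gives qd = 92 - 4p. In a free market, 92 - 4p = 3p - 13 gives the equilibrium p* = 15, q* = 32.
Since 11 < 15, the ceiling is binding.
At p = 11: qd = 92 - 4·11 = 48 and qs = 3·11 - 13 = 20.
Consumer surplus without the control is ½ · (23 - 15) · 32 = 128.
With the ceiling, 20 units are sold at 11 (assume they go to the highest-value buyers). The demand price at q = 20 is 18, so CS = ½ · [(23 - 11) + (18 - 11)] · 20 = 190.
Change in consumer surplus = 190 - 128 = 62.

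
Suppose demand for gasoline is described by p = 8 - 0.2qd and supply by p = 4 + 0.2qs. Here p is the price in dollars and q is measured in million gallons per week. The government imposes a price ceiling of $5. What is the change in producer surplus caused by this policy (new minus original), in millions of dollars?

-7.5

Rearranging demand gives qd = 40 - 5p; rearranging supply gives qs = 5p - 20. Without the control the market clears where 40 - 5p = 5p - 20, i.e. p* = 6 and q* = 10.
Since 5 < 6, the ceiling is binding.
At p = 5: qd = 40 - 5·5 = 15 and qs = 5·5 - 20 = 5.
Producer surplus without the control is ½ · (6 - 4) · 10 = 10.
With the ceiling, producers sell 5 units at 5, so PS = ½ · (5 - 4) · 5 = 2.5.
Change in producer surplus = 2.5 - 10 = -7.5.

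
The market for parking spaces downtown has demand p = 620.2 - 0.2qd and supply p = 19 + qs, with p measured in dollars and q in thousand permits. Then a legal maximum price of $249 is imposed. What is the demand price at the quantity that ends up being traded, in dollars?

574.2

Rearranging demand gives qd = 3101 - 5p; rearranging supply gives qs = p - 19. In a free market, 3101 - 5p = p - 19 gives the equilibrium p* = 520, q* = 501.
The ceiling of 249 is below the equilibrium price 520, so it binds.
At p = 249: qd = 3101 - 5·249 = 1856 and qs = 249 - 19 = 230.
Only 230 units reach the market. On the demand curve, the marginal buyer's willingness to pay at q = 230 is (3101 - 230)/5 = 574.2.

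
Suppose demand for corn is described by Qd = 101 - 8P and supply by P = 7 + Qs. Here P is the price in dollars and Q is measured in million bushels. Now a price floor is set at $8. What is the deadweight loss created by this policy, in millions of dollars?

Rearranging supply gives Qs = P - 7. Equilibrium: 101 - 8P = P - 7, so 108 = 9P and P* = 12, Q* = 5.
Since 8 is below P* = 12, the floor does not bind and the free-market outcome prevails.
Since the control does not bind, no trades are prevented and deadweight loss is zero.

0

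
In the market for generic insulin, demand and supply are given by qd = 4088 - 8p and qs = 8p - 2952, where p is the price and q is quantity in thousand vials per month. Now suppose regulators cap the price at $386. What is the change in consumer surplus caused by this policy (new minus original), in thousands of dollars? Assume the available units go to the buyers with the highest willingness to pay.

Setting quantity demanded equal to quantity supplied, 4088 - 8p = 8p - 2952, gives p* = 440 and q* = 568.
Because the ceiling (386) lies below the market-clearing price, it is binding.
At p = 386: qd = 4088 - 8·386 = 1000 and qs = 8·386 - 2952 = 136.
Consumer surplus without the control is ½ · (511 - 440) · 568 = 20164.
With the ceiling, 136 units are sold at 386 (assume they go to the highest-value buyers). The demand price at q = 136 is 494, so CS = ½ · [(511 - 386) + (494 - 386)] · 136 = 15844.
Change in consumer surplus = 15844 - 20164 = -4320.

-4320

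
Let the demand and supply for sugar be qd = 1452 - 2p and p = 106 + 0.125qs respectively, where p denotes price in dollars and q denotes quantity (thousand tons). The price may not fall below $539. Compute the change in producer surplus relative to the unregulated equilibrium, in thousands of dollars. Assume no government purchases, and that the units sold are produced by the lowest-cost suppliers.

Rearranging supply gives qs = 8p - 848. Without the control the market clears where 1452 - 2p = 8p - 848, i.e. p* = 230 and q* = 992.
Because the floor (539) lies above the market-clearing price, it is binding.
At p = 539: qd = 1452 - 2·539 = 374 and qs = 8·539 - 848 = 3464.
Producer surplus without the control is ½ · (230 - 106) · 992 = 61504.
With the floor, 374 units are sold at 539. The supply price at q = 374 is 152.75, so PS = ½ · [(539 - 106) + (539 - 152.75)] · 374 = 153199.75.
Change in producer surplus = 153199.75 - 61504 = 91695.75.

91695.75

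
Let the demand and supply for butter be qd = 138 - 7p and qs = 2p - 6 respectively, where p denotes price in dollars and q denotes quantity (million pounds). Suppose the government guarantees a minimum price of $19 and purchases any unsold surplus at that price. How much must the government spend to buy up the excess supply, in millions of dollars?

Without the control the market clears where 138 - 7p = 2p - 6, i.e. p* = 16 and q* = 26.
The floor of 19 is above the equilibrium price 16, so it binds.
At p = 19: qd = 138 - 7·19 = 5 and qs = 2·19 - 6 = 32.
Surplus = qs - qd = 27.
Government expenditure = surplus × support price = 27 × 19 = 513.

513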